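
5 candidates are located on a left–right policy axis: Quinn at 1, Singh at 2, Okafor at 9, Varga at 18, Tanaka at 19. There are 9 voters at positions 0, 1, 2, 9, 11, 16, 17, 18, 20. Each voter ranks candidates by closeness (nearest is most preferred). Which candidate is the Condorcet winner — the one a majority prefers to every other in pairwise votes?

With single-peaked preferences on a line, the Condorcet winner is the candidate closest to the median voter.
The median voter (position 11) is closest to Okafor at 9.
Check: Okafor vs Quinn — voters closer to Okafor: 6 of 9.

Okafor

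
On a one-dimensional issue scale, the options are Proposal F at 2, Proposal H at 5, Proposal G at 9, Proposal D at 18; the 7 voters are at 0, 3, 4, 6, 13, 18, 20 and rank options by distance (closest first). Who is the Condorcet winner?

With single-peaked preferences on a line, the Condorcet winner is the candidate closest to the median voter.
The median voter (position 6) is closest to Proposal H at 5.
Check: Proposal H vs Proposal G — voters closer to Proposal H: 4 of 7.

Proposal H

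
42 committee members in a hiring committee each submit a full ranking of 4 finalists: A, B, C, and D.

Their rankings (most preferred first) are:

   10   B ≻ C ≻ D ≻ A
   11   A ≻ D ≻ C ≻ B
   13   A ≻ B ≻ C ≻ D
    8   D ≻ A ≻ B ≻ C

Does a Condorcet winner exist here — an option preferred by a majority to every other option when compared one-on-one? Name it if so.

A

Head-to-head results (42 voters total):
A vs B: A wins 32–10.
A vs C: A wins 32–10.
A vs D: A wins 24–18.
B vs C: B wins 31–11.
B vs D: B wins 23–19.
C vs D: C wins 23–19.
A beats each rival — B (32–10), C (32–10), D (24–18) — so A is the Condorcet winner.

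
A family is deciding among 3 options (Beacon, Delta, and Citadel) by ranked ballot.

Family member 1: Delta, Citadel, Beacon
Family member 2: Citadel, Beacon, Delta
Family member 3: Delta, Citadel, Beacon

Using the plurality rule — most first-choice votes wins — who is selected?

Delta

First-place vote totals:
  Beacon: 0
  Delta: 2
  Citadel: 1
Delta has the most first-place votes.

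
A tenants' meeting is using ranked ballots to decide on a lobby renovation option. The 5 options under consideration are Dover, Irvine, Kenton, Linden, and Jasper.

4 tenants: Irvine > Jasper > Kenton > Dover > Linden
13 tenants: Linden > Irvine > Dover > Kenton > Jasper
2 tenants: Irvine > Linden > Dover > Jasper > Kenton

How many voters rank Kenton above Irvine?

Ballots ranking Kenton above Irvine: 0.
Ballots ranking Irvine above Kenton: 4+13+2 = 19.
So 0 of 19 voters prefer Kenton to Irvine.

0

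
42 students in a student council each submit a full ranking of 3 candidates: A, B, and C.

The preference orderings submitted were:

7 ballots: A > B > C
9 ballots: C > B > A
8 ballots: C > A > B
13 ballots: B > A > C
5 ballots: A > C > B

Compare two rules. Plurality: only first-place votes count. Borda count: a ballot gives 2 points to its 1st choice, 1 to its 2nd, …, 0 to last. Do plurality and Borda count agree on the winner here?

No

Plurality first-place counts: A 12, B 13, C 17 → C.
Borda totals: A 45, B 42, C 39 → A.
The two rules disagree: plurality picks C, Borda picks A.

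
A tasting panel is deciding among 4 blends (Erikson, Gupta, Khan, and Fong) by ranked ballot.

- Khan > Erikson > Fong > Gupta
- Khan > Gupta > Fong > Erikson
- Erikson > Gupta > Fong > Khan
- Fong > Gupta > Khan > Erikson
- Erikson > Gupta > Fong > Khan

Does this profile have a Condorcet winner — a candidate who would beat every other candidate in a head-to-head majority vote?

Head-to-head results (5 voters total):
Erikson vs Gupta: Erikson wins 3–2.
Erikson vs Khan: Khan wins 3–2.
Erikson vs Fong: Erikson wins 3–2.
Gupta vs Khan: Gupta wins 3–2.
Gupta vs Fong: Gupta wins 3–2.
Khan vs Fong: Fong wins 3–2.
No candidate beats all others: Erikson beats Gupta beats Khan beats Erikson, a majority cycle.

No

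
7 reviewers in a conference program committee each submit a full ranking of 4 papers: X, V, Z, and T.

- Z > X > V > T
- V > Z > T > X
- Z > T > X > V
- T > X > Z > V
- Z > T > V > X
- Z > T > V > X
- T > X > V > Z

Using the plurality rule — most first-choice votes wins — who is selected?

First-place vote totals:
  X: 0
  V: 1
  Z: 4
  T: 2
Z has the most first-place votes.

Z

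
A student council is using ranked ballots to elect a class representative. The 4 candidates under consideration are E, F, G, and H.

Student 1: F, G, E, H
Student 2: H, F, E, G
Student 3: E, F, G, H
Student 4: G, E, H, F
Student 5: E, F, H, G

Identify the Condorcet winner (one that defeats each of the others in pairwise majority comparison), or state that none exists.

Head-to-head results (5 voters total):
E vs F: E wins 3–2.
E vs G: E wins 3–2.
E vs H: E wins 4–1.
F vs G: F wins 4–1.
F vs H: F wins 3–2.
G vs H: G wins 3–2.
E beats each rival — F (3–2), G (3–2), H (4–1) — so E is the Condorcet winner.

E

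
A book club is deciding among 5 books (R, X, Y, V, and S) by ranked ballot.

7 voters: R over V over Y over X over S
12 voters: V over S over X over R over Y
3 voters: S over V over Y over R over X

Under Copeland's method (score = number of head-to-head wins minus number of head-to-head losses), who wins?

V

Pairwise results:
  R vs X: X wins 12–10.
  R vs Y: R wins 19–3.
  R vs V: V wins 15–7.
  R vs S: S wins 15–7.
  X vs Y: X wins 12–10.
  X vs V: V wins 22–0.
  X vs S: S wins 15–7.
  Y vs V: V wins 22–0.
  Y vs S: S wins 15–7.
  V vs S: V wins 19–3.
Copeland scores (wins − losses):
  R: 1 − 3 = -2
  X: 2 − 2 = 0
  Y: 0 − 4 = -4
  V: 4 − 0 = 4
  S: 3 − 1 = 2
V has the best Copeland score.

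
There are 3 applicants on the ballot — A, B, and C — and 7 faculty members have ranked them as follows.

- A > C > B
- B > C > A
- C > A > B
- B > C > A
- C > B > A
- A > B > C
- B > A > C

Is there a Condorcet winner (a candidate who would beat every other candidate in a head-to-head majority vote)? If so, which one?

Head-to-head results (7 voters total):
A vs B: B wins 4–3.
A vs C: C wins 4–3.
B vs C: B wins 4–3.
B beats each rival — A (4–3), C (4–3) — so B is the Condorcet winner.

B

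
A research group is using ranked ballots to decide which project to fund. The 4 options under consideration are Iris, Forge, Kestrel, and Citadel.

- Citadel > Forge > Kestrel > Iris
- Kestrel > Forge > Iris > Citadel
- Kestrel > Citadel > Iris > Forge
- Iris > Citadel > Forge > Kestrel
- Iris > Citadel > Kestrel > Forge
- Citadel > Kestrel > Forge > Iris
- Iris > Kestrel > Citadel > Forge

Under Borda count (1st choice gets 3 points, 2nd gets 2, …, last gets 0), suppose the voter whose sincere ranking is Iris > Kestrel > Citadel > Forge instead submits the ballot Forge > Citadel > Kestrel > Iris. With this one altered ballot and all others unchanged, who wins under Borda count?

Borda totals with the altered ballot: Iris 8, Forge 9, Kestrel 11, Citadel 14.
The winner is unchanged: still Citadel.

Citadel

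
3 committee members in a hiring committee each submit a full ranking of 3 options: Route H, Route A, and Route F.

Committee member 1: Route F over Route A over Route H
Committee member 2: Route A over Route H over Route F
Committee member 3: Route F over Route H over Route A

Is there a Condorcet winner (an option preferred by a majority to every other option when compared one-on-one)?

Yes

Head-to-head results (3 voters total):
Route H vs Route A: Route A wins 2–1.
Route H vs Route F: Route F wins 2–1.
Route A vs Route F: Route F wins 2–1.
Route F beats each rival — Route H (2–1), Route A (2–1) — so Route F is the Condorcet winner.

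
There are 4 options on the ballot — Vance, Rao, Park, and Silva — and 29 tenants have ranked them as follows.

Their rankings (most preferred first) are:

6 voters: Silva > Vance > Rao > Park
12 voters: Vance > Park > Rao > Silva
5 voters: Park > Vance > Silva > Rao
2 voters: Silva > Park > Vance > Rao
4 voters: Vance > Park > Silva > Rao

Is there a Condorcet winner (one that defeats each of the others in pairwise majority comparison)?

Head-to-head results (29 voters total):
Vance vs Rao: Vance wins 29–0.
Vance vs Park: Vance wins 22–7.
Vance vs Silva: Vance wins 21–8.
Rao vs Park: Park wins 23–6.
Rao vs Silva: Silva wins 17–12.
Park vs Silva: Park wins 21–8.
Vance beats each rival — Rao (29–0), Park (22–7), Silva (21–8) — so Vance is the Condorcet winner.

Yes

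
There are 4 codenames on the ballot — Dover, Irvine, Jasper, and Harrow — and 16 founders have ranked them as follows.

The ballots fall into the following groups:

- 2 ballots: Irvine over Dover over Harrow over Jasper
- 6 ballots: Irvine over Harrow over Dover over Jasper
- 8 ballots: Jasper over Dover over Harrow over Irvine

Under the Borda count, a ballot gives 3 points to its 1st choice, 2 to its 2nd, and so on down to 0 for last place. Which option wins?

Borda scores:
  Dover: 2·2 + 6·1 + 8·2 = 26
  Irvine: 2·3 + 6·3 + 8·0 = 24
  Jasper: 2·0 + 6·0 + 8·3 = 24
  Harrow: 2·1 + 6·2 + 8·1 = 22
Dover has the highest total.

Dover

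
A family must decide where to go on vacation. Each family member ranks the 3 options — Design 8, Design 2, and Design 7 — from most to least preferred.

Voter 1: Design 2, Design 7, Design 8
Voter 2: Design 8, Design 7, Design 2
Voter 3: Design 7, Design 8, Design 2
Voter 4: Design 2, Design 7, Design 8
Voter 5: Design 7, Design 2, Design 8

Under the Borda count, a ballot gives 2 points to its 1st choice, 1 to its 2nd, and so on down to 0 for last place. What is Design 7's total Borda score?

7

Borda scores:
  Design 8: 0 + 2 + 1 + 0 + 0 = 3
  Design 2: 2 + 0 + 0 + 2 + 1 = 5
  Design 7: 1 + 1 + 2 + 1 + 2 = 7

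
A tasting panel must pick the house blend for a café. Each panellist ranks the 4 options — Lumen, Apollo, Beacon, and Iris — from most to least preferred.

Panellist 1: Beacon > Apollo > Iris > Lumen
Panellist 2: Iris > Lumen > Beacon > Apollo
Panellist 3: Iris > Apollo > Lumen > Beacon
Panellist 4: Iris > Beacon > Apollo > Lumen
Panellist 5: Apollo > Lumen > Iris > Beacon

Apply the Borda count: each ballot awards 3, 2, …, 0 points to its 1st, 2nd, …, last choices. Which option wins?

Borda scores:
  Lumen: 0 + 2 + 1 + 0 + 2 = 5
  Apollo: 2 + 0 + 2 + 1 + 3 = 8
  Beacon: 3 + 1 + 0 + 2 + 0 = 6
  Iris: 1 + 3 + 3 + 3 + 1 = 11
Iris has the highest total.

Iris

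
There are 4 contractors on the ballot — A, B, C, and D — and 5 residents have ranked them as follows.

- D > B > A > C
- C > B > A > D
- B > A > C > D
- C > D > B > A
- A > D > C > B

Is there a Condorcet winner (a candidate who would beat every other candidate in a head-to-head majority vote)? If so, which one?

None — there is no Condorcet winner

Head-to-head results (5 voters total):
A vs B: B wins 4–1.
A vs C: A wins 3–2.
A vs D: A wins 3–2.
B vs C: C wins 3–2.
B vs D: D wins 3–2.
C vs D: C wins 3–2.
No candidate beats all others: A beats C beats B beats A, a majority cycle.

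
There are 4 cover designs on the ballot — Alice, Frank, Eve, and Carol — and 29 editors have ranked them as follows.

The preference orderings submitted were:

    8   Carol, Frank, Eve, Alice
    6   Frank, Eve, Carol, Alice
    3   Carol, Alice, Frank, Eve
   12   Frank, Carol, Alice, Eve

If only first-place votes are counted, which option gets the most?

First-place vote totals:
  Alice: 0
  Frank: 18
  Eve: 0
  Carol: 11
Frank has the most first-place votes.

Frank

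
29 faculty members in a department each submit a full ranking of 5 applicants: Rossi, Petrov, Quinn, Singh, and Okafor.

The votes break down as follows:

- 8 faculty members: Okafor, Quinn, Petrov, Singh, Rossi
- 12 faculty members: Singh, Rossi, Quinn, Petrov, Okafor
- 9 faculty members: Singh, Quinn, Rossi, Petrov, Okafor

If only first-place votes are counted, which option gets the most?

Singh

First-place vote totals:
  Rossi: 0
  Petrov: 0
  Quinn: 0
  Singh: 21
  Okafor: 8
Singh has the most first-place votes.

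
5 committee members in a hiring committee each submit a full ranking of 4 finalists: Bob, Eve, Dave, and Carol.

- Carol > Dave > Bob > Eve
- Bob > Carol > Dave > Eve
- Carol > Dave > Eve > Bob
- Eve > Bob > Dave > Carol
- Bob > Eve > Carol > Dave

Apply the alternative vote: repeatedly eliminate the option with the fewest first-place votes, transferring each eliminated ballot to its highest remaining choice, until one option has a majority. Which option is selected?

Bob

Round 1: Bob 2, Carol 2, Eve 1, Dave 0. Dave has the fewest and is eliminated.
Round 2: Bob 2, Carol 2, Eve 1. Eve has the fewest and is eliminated.
Round 3: Bob 3, Carol 2. Bob has a majority.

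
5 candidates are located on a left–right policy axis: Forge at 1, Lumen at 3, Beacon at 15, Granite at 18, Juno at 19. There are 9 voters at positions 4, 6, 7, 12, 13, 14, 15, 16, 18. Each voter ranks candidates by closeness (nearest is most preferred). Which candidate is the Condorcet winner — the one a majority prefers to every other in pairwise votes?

With single-peaked preferences on a line, the Condorcet winner is the candidate closest to the median voter.
The median voter (position 13) is closest to Beacon at 15.
Check: Beacon vs Juno — voters closer to Beacon: 8 of 9.

Beacon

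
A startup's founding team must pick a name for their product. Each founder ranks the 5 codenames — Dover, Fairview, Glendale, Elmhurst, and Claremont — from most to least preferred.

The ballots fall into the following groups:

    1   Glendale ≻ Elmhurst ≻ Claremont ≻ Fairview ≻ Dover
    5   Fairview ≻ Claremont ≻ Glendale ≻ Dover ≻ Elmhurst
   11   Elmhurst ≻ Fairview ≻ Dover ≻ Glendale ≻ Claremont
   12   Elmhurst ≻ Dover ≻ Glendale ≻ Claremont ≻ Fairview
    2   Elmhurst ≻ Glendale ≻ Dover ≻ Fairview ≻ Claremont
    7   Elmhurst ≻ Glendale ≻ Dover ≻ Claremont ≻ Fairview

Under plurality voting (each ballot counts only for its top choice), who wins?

First-place vote totals:
  Dover: 0
  Fairview: 5
  Glendale: 1
  Elmhurst: 32
  Claremont: 0
Elmhurst has the most first-place votes.

Elmhurst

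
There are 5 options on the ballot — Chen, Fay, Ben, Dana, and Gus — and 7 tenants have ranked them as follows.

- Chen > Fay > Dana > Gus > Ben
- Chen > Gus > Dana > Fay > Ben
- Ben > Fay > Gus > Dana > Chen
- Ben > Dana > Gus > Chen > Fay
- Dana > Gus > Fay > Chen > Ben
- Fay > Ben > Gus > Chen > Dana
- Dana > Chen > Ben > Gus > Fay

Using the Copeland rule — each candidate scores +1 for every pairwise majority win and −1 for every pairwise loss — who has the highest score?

Pairwise results:
  Chen vs Fay: Chen wins 4–3.
  Chen vs Ben: Chen wins 4–3.
  Chen vs Dana: Dana wins 4–3.
  Chen vs Gus: Gus wins 4–3.
  Fay vs Ben: Fay wins 4–3.
  Fay vs Dana: Dana wins 4–3.
  Fay vs Gus: Gus wins 4–3.
  Ben vs Dana: Dana wins 4–3.
  Ben vs Gus: Ben wins 4–3.
  Dana vs Gus: Dana wins 4–3.
Copeland scores (wins − losses):
  Chen: 2 − 2 = 0
  Fay: 1 − 3 = -2
  Ben: 1 − 3 = -2
  Dana: 4 − 0 = 4
  Gus: 2 − 2 = 0
Dana has the best Copeland score.

Dana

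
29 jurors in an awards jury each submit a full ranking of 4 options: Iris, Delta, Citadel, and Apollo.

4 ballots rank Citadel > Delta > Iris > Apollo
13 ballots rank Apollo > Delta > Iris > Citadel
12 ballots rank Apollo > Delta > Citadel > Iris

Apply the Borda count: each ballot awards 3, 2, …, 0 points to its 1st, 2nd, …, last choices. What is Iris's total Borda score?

Borda scores:
  Iris: 4·1 + 13·1 + 12·0 = 17
  Delta: 4·2 + 13·2 + 12·2 = 58
  Citadel: 4·3 + 13·0 + 12·1 = 24
  Apollo: 4·0 + 13·3 + 12·3 = 75

17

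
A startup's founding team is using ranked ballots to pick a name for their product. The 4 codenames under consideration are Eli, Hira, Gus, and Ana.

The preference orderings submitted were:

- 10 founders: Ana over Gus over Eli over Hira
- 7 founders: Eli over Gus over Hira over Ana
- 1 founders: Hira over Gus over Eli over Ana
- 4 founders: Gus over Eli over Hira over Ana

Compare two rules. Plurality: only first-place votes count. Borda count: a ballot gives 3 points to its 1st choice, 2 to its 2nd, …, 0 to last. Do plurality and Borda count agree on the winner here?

No

Plurality first-place counts: Eli 7, Hira 1, Gus 4, Ana 10 → Ana.
Borda totals: Eli 40, Hira 14, Gus 48, Ana 30 → Gus.
The two rules disagree: plurality picks Ana, Borda picks Gus.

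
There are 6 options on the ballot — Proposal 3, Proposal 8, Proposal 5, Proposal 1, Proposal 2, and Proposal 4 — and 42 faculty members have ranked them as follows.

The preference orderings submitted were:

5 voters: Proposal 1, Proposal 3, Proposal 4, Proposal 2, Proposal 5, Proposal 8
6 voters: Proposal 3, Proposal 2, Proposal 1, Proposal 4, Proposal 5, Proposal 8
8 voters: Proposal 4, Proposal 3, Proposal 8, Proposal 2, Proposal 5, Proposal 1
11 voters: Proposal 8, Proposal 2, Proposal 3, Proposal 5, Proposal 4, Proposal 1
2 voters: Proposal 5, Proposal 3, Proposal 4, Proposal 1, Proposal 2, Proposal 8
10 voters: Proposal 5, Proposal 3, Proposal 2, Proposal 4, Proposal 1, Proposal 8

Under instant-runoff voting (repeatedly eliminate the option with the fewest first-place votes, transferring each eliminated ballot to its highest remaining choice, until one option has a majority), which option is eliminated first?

Round 1: Proposal 5 12, Proposal 8 11, Proposal 4 8, Proposal 3 6, Proposal 1 5, Proposal 2 0. Proposal 2 has the fewest and is eliminated.
Round 2: Proposal 5 12, Proposal 8 11, Proposal 4 8, Proposal 3 6, Proposal 1 5. Proposal 1 has the fewest and is eliminated.
Round 3: Proposal 5 12, Proposal 3 11, Proposal 8 11, Proposal 4 8. Proposal 4 has the fewest and is eliminated.
Round 4: Proposal 3 19, Proposal 5 12, Proposal 8 11. Proposal 8 has the fewest and is eliminated.
Round 5: Proposal 3 30, Proposal 5 12. Proposal 3 has a majority.

Proposal 2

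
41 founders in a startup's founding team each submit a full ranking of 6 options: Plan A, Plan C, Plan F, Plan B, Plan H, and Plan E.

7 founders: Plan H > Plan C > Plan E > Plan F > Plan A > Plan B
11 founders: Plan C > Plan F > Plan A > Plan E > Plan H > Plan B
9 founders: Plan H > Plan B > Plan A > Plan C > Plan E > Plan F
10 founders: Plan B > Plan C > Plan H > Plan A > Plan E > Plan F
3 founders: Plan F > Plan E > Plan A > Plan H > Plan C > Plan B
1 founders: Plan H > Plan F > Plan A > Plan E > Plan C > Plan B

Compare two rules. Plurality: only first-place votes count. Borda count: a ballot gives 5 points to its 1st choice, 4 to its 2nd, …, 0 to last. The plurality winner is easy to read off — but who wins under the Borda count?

Plurality first-place counts: Plan A 0, Plan C 11, Plan F 3, Plan B 10, Plan H 17, Plan E 0 → Plan H.
Borda totals: Plan A 99, Plan C 145, Plan F 77, Plan B 86, Plan H 132, Plan E 76 → Plan C.

Plan C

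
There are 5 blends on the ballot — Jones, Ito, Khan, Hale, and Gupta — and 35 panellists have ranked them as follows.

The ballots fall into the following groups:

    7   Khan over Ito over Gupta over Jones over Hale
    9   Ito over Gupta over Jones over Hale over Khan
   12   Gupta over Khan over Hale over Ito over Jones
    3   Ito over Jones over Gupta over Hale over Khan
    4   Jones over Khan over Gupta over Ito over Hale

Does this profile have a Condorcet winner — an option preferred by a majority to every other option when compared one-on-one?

Head-to-head results (35 voters total):
Jones vs Ito: Ito wins 31–4.
Jones vs Khan: Khan wins 19–16.
Jones vs Hale: Jones wins 23–12.
Jones vs Gupta: Gupta wins 28–7.
Ito vs Khan: Khan wins 23–12.
Ito vs Hale: Ito wins 23–12.
Ito vs Gupta: Ito wins 19–16.
Khan vs Hale: Khan wins 23–12.
Khan vs Gupta: Gupta wins 24–11.
Hale vs Gupta: Gupta wins 35–0.
No candidate beats all others: Ito beats Gupta beats Khan beats Ito, a majority cycle.

No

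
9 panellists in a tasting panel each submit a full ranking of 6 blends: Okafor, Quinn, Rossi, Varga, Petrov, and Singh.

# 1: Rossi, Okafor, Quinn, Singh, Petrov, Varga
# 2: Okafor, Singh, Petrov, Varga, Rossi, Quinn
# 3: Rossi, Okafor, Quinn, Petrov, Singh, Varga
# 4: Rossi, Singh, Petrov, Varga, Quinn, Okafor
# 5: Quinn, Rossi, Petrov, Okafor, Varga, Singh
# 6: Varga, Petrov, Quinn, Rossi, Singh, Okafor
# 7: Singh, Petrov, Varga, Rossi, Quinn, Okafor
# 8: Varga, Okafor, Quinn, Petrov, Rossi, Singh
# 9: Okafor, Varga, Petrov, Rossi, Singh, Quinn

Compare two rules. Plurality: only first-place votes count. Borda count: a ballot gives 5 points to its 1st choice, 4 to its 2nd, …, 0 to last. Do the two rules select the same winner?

Plurality first-place counts: Okafor 2, Quinn 1, Rossi 3, Varga 2, Petrov 0, Singh 1 → Rossi.
Borda totals: Okafor 24, Quinn 19, Rossi 27, Varga 22, Petrov 25, Singh 18 → Rossi.
The two rules agree on Rossi.

Yes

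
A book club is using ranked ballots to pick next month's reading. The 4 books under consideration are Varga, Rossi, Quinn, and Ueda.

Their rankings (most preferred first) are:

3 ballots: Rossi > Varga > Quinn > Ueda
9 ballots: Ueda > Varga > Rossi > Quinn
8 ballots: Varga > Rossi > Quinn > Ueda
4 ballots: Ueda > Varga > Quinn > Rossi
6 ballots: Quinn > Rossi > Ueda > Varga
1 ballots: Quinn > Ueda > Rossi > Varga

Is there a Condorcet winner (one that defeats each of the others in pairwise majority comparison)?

Head-to-head results (31 voters total):
Varga vs Rossi: Varga wins 21–10.
Varga vs Quinn: Varga wins 24–7.
Varga vs Ueda: Ueda wins 20–11.
Rossi vs Quinn: Rossi wins 20–11.
Rossi vs Ueda: Rossi wins 17–14.
Quinn vs Ueda: Quinn wins 18–13.
No candidate beats all others: Varga beats Rossi beats Ueda beats Varga, a majority cycle.

No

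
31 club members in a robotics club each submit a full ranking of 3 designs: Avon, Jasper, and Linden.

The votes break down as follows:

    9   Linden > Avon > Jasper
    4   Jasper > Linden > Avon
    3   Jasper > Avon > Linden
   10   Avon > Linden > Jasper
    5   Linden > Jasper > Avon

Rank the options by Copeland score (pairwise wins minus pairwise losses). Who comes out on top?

Pairwise results:
  Avon vs Jasper: Avon wins 19–12.
  Avon vs Linden: Linden wins 18–13.
  Jasper vs Linden: Linden wins 24–7.
Copeland scores (wins − losses):
  Avon: 1 − 1 = 0
  Jasper: 0 − 2 = -2
  Linden: 2 − 0 = 2
Linden has the best Copeland score.

Linden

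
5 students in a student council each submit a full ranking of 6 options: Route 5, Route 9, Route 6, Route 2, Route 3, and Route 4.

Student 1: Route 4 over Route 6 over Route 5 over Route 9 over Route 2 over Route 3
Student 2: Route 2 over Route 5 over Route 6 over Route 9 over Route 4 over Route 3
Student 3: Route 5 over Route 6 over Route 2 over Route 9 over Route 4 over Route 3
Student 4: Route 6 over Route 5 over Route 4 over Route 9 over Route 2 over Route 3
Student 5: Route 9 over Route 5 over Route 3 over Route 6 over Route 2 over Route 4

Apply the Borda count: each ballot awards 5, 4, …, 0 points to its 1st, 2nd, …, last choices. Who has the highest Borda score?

Route 5

Borda scores:
  Route 5: 3 + 4 + 5 + 4 + 4 = 20
  Route 9: 2 + 2 + 2 + 2 + 5 = 13
  Route 6: 4 + 3 + 4 + 5 + 2 = 18
  Route 2: 1 + 5 + 3 + 1 + 1 = 11
  Route 3: 0 + 0 + 0 + 0 + 3 = 3
  Route 4: 5 + 1 + 1 + 3 + 0 = 10
Route 5 has the highest total.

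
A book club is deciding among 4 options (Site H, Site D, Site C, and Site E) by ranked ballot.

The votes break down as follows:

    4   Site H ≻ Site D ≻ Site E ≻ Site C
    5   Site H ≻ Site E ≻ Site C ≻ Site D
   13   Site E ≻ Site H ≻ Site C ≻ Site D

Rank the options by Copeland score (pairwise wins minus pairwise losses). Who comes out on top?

Site E

Pairwise results:
  Site H vs Site D: Site H wins 22–0.
  Site H vs Site C: Site H wins 22–0.
  Site H vs Site E: Site E wins 13–9.
  Site D vs Site C: Site C wins 18–4.
  Site D vs Site E: Site E wins 18–4.
  Site C vs Site E: Site E wins 22–0.
Copeland scores (wins − losses):
  Site H: 2 − 1 = 1
  Site D: 0 − 3 = -3
  Site C: 1 − 2 = -1
  Site E: 3 − 0 = 3
Site E has the best Copeland score.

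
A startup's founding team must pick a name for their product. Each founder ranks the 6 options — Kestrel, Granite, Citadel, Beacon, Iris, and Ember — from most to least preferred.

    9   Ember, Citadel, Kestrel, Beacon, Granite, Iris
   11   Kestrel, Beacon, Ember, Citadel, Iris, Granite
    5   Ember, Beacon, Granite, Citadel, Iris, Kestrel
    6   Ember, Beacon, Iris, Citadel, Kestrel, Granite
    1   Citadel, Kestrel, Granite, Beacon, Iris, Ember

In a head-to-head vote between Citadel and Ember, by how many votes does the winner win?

30

Ballots ranking Citadel above Ember: 1.
Ballots ranking Ember above Citadel: 9+11+5+6 = 31.
Ember wins 31–1, a margin of 30.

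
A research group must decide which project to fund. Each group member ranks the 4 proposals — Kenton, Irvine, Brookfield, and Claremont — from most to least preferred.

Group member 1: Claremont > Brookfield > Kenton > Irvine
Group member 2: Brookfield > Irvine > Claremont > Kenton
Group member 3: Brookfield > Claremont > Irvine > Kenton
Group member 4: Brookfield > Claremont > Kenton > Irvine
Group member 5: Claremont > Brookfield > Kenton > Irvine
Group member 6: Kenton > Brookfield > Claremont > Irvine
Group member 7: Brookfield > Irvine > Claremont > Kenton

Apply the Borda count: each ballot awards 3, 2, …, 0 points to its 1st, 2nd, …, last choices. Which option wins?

Borda scores:
  Kenton: 1 + 0 + 0 + 1 + 1 + 3 + 0 = 6
  Irvine: 0 + 2 + 1 + 0 + 0 + 0 + 2 = 5
  Brookfield: 2 + 3 + 3 + 3 + 2 + 2 + 3 = 18
  Claremont: 3 + 1 + 2 + 2 + 3 + 1 + 1 = 13
Brookfield has the highest total.

Brookfield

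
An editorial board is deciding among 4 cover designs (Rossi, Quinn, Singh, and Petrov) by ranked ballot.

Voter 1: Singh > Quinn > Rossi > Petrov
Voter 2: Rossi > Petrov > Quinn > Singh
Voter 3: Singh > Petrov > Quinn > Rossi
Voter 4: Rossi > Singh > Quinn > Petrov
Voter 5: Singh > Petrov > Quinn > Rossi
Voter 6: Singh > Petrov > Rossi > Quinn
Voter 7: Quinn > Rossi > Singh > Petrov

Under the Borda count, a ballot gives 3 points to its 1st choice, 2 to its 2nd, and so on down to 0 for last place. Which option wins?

Singh

Borda scores:
  Rossi: 1 + 3 + 0 + 3 + 0 + 1 + 2 = 10
  Quinn: 2 + 1 + 1 + 1 + 1 + 0 + 3 = 9
  Singh: 3 + 0 + 3 + 2 + 3 + 3 + 1 = 15
  Petrov: 0 + 2 + 2 + 0 + 2 + 2 + 0 = 8
Singh has the highest total.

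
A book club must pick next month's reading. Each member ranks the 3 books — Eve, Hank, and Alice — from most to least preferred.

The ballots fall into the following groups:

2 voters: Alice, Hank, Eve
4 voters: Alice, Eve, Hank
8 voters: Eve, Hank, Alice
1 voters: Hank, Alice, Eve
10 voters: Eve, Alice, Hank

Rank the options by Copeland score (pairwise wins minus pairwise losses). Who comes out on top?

Eve

Pairwise results:
  Eve vs Hank: Eve wins 22–3.
  Eve vs Alice: Eve wins 18–7.
  Hank vs Alice: Alice wins 16–9.
Copeland scores (wins − losses):
  Eve: 2 − 0 = 2
  Hank: 0 − 2 = -2
  Alice: 1 − 1 = 0
Eve has the best Copeland score.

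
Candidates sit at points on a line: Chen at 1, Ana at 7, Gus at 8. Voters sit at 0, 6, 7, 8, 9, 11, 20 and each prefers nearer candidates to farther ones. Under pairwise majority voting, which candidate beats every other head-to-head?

Gus

With single-peaked preferences on a line, the Condorcet winner is the candidate closest to the median voter.
The median voter (position 8) is closest to Gus at 8.
Check: Gus vs Ana — voters closer to Gus: 4 of 7.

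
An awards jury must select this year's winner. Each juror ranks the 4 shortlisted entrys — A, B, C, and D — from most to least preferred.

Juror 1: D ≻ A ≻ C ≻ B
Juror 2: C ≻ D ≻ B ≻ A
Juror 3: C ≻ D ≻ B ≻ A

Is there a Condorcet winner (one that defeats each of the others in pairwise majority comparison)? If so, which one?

C

Head-to-head results (3 voters total):
A vs B: B wins 2–1.
A vs C: C wins 2–1.
A vs D: D wins 3–0.
B vs C: C wins 3–0.
B vs D: D wins 3–0.
C vs D: C wins 2–1.
C beats each rival — A (2–1), B (3–0), D (2–1) — so C is the Condorcet winner.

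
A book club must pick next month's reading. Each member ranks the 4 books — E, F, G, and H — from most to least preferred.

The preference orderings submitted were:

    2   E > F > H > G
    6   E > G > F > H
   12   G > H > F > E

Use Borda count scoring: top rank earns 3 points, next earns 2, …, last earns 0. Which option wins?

Borda scores:
  E: 2·3 + 6·3 + 12·0 = 24
  F: 2·2 + 6·1 + 12·1 = 22
  G: 2·0 + 6·2 + 12·3 = 48
  H: 2·1 + 6·0 + 12·2 = 26
G has the highest total.

G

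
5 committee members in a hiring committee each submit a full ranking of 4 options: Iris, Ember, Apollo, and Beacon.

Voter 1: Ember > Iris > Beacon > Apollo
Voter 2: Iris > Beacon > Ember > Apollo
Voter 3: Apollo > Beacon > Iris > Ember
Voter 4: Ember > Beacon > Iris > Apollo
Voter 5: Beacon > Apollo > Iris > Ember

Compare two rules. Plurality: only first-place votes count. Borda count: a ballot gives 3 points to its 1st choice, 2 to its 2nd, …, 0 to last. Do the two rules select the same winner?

Plurality first-place counts: Iris 1, Ember 2, Apollo 1, Beacon 1 → Ember.
Borda totals: Iris 8, Ember 7, Apollo 5, Beacon 10 → Beacon.
The two rules disagree: plurality picks Ember, Borda picks Beacon.

No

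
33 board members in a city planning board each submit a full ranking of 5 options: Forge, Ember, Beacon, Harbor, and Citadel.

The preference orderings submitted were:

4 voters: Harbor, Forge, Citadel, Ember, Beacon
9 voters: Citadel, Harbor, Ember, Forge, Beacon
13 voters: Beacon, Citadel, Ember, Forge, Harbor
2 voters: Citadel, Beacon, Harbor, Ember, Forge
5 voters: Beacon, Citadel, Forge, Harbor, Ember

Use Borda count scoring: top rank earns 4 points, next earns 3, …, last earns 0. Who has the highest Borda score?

Citadel

Borda scores:
  Forge: 4·3 + 9·1 + 13·1 + 2·0 + 5·2 = 44
  Ember: 4·1 + 9·2 + 13·2 + 2·1 + 5·0 = 50
  Beacon: 4·0 + 9·0 + 13·4 + 2·3 + 5·4 = 78
  Harbor: 4·4 + 9·3 + 13·0 + 2·2 + 5·1 = 52
  Citadel: 4·2 + 9·4 + 13·3 + 2·4 + 5·3 = 106
Citadel has the highest total.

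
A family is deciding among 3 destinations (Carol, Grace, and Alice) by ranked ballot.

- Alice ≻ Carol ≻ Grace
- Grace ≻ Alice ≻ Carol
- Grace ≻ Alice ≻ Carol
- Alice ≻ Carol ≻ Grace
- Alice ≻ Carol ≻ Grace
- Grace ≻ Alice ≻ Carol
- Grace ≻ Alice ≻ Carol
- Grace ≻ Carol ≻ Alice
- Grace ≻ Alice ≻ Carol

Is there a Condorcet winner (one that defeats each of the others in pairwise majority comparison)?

Head-to-head results (9 voters total):
Carol vs Grace: Grace wins 6–3.
Carol vs Alice: Alice wins 8–1.
Grace vs Alice: Grace wins 6–3.
Grace beats each rival — Carol (6–3), Alice (6–3) — so Grace is the Condorcet winner.

Yes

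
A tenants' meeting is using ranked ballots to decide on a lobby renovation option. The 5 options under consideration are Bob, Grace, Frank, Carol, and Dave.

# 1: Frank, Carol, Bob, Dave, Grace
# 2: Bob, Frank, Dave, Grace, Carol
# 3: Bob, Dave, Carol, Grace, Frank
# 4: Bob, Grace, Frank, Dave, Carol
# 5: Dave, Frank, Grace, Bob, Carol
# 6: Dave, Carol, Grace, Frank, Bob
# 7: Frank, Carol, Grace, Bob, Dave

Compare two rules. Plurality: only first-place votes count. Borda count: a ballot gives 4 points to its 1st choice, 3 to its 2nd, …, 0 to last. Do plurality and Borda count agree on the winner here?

Plurality first-place counts: Bob 3, Grace 0, Frank 2, Carol 0, Dave 2 → Bob.
Borda totals: Bob 16, Grace 11, Frank 17, Carol 11, Dave 15 → Frank.
The two rules disagree: plurality picks Bob, Borda picks Frank.

No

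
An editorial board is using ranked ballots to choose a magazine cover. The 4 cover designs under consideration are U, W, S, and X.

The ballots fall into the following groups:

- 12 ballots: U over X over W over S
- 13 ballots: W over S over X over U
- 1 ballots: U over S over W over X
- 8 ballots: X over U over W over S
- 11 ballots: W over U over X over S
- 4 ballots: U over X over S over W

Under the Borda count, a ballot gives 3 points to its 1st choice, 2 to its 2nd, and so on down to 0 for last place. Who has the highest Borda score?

Borda scores:
  U: 12·3 + 13·0 + 3 + 8·2 + 11·2 + 4·3 = 89
  W: 12·1 + 13·3 + 1 + 8·1 + 11·3 + 4·0 = 93
  S: 12·0 + 13·2 + 2 + 8·0 + 11·0 + 4·1 = 32
  X: 12·2 + 13·1 + 0 + 8·3 + 11·1 + 4·2 = 80
W has the highest total.

W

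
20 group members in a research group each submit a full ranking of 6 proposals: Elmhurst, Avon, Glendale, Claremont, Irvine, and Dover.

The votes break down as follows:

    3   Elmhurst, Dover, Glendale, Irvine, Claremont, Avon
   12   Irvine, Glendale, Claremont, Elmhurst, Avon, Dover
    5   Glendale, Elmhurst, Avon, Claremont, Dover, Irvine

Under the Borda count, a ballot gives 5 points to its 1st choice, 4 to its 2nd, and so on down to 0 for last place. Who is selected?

Borda scores:
  Elmhurst: 3·5 + 12·2 + 5·4 = 59
  Avon: 3·0 + 12·1 + 5·3 = 27
  Glendale: 3·3 + 12·4 + 5·5 = 82
  Claremont: 3·1 + 12·3 + 5·2 = 49
  Irvine: 3·2 + 12·5 + 5·0 = 66
  Dover: 3·4 + 12·0 + 5·1 = 17
Glendale has the highest total.

Glendale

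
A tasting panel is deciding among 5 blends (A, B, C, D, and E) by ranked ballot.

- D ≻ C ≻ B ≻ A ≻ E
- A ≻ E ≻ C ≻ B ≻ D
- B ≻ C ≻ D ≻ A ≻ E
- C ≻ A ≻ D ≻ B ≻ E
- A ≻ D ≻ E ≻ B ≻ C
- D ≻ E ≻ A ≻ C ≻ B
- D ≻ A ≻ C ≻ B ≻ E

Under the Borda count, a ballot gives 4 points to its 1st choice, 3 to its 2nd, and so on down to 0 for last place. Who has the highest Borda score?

Borda scores:
  A: 1 + 4 + 1 + 3 + 4 + 2 + 3 = 18
  B: 2 + 1 + 4 + 1 + 1 + 0 + 1 = 10
  C: 3 + 2 + 3 + 4 + 0 + 1 + 2 = 15
  D: 4 + 0 + 2 + 2 + 3 + 4 + 4 = 19
  E: 0 + 3 + 0 + 0 + 2 + 3 + 0 = 8
D has the highest total.

D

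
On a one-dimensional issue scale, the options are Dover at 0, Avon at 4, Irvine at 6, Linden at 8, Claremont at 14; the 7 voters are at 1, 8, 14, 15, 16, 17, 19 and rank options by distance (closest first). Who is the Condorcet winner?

Claremont

With single-peaked preferences on a line, the Condorcet winner is the candidate closest to the median voter.
The median voter (position 15) is closest to Claremont at 14.
Check: Claremont vs Linden — voters closer to Claremont: 5 of 7.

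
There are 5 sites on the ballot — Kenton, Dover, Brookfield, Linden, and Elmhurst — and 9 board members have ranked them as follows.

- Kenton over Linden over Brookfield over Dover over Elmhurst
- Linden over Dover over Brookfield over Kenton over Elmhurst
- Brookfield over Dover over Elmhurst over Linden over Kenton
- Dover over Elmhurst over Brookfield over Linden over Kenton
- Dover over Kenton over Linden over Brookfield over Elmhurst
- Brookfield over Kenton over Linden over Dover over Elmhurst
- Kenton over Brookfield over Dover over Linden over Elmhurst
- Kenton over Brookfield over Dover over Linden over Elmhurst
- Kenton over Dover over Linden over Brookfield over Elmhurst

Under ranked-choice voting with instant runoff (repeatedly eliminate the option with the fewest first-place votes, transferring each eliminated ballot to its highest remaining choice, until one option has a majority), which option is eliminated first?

Round 1: Kenton 4, Dover 2, Brookfield 2, Linden 1, Elmhurst 0. Elmhurst has the fewest and is eliminated.
Round 2: Kenton 4, Dover 2, Brookfield 2, Linden 1. Linden has the fewest and is eliminated.
Round 3: Kenton 4, Dover 3, Brookfield 2. Brookfield has the fewest and is eliminated.
Round 4: Kenton 5, Dover 4. Kenton has a majority.

Elmhurst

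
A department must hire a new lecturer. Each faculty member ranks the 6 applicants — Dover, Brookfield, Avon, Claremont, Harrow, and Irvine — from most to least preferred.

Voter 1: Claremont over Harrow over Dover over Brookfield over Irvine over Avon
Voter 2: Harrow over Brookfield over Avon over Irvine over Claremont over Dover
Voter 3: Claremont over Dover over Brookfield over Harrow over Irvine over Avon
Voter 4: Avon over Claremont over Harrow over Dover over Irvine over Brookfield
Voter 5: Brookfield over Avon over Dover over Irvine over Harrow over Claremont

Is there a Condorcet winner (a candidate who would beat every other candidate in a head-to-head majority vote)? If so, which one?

Head-to-head results (5 voters total):
Dover vs Brookfield: Dover wins 3–2.
Dover vs Avon: Avon wins 3–2.
Dover vs Claremont: Claremont wins 4–1.
Dover vs Harrow: Harrow wins 3–2.
Dover vs Irvine: Dover wins 4–1.
Brookfield vs Avon: Brookfield wins 4–1.
Brookfield vs Claremont: Claremont wins 3–2.
Brookfield vs Harrow: Harrow wins 3–2.
Brookfield vs Irvine: Brookfield wins 4–1.
Avon vs Claremont: Avon wins 3–2.
Avon vs Harrow: Harrow wins 3–2.
Avon vs Irvine: Avon wins 3–2.
Claremont vs Harrow: Claremont wins 3–2.
Claremont vs Irvine: Claremont wins 3–2.
Harrow vs Irvine: Harrow wins 4–1.
No candidate beats all others: Dover beats Brookfield beats Avon beats Dover, a majority cycle.

There is no Condorcet winner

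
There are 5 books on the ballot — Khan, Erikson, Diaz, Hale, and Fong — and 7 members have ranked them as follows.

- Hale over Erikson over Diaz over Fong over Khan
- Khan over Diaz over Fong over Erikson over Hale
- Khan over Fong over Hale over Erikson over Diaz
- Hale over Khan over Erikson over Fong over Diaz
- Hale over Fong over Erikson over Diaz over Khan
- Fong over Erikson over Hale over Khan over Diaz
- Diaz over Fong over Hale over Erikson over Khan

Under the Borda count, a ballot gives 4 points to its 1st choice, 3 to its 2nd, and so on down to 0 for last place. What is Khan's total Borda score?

Borda scores:
  Khan: 0 + 4 + 4 + 3 + 0 + 1 + 0 = 12
  Erikson: 3 + 1 + 1 + 2 + 2 + 3 + 1 = 13
  Diaz: 2 + 3 + 0 + 0 + 1 + 0 + 4 = 10
  Hale: 4 + 0 + 2 + 4 + 4 + 2 + 2 = 18
  Fong: 1 + 2 + 3 + 1 + 3 + 4 + 3 = 17

12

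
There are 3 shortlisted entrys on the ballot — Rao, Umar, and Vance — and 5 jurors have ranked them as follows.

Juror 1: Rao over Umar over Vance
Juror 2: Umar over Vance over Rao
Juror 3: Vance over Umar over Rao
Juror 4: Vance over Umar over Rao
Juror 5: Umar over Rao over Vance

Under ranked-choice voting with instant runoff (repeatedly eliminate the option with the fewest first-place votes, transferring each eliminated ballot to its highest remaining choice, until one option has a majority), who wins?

Umar

Round 1: Umar 2, Vance 2, Rao 1. Rao has the fewest and is eliminated.
Round 2: Umar 3, Vance 2. Umar has a majority.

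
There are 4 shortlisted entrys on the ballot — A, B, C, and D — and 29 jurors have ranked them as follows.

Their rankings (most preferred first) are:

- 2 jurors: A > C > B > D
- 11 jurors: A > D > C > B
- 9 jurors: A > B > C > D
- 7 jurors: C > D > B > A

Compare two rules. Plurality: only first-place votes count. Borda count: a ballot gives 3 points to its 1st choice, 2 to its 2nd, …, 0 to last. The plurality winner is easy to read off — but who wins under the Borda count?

A

Plurality first-place counts: A 22, B 0, C 7, D 0 → A.
Borda totals: A 66, B 27, C 45, D 36 → A.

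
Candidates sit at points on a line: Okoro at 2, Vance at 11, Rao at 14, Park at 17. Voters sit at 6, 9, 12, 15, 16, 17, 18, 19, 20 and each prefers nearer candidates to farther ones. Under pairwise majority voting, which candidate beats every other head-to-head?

Park

With single-peaked preferences on a line, the Condorcet winner is the candidate closest to the median voter.
The median voter (position 16) is closest to Park at 17.
Check: Park vs Vance — voters closer to Park: 6 of 9.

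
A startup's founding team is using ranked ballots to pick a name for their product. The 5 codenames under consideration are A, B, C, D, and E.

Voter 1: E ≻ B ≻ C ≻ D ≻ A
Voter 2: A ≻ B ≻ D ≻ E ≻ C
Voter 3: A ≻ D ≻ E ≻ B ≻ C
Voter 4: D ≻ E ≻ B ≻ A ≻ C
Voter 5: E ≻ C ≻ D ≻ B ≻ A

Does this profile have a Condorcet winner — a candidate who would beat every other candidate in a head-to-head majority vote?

Head-to-head results (5 voters total):
A vs B: B wins 3–2.
A vs C: A wins 3–2.
A vs D: D wins 3–2.
A vs E: E wins 3–2.
B vs C: B wins 4–1.
B vs D: D wins 3–2.
B vs E: E wins 4–1.
C vs D: D wins 3–2.
C vs E: E wins 5–0.
D vs E: D wins 3–2.
D beats each rival — A (3–2), B (3–2), C (3–2), E (3–2) — so D is the Condorcet winner.

Yes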